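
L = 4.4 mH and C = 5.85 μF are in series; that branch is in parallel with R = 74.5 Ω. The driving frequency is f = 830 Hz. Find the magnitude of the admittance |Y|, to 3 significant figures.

103 mS

ω = 2πf = 5215 rad/s
X_L = ωL = 22.9 Ω
X_C = 1/(ωC) = 32.8 Ω
Branch 1: Z₁ = R = 74.5 Ω
Branch 2 (series LC): Z₂ = j(X_L − X_C) = −j9.83 Ω
Parallel: Z = Z₁Z₂/(Z₁+Z₂), |Z| = 9.75 Ω, ∠Z = -82.5°
|Y| = 1/|Z| = 103 mS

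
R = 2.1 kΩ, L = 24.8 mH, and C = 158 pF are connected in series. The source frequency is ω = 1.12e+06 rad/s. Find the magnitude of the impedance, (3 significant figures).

22200 Ω

X_L = ωL = 27800 Ω
X_C = 1/(ωC) = 5650 Ω
Net reactance X = X_L − X_C = 22100 Ω
Z = 2100 + j22100 Ω
|Z| = √(2100² + 22100²) = 22200 Ω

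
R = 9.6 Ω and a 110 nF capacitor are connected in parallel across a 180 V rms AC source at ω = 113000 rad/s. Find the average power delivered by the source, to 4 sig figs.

X_C = 1/(ωC) = 80.45 Ω
Parallel: admittances add. Y = 1/R + jωC
Y = (0.1042 + j0.01243) S
|Y| = 0.1049 S → |Z| = 1/|Y| = 9.532 Ω, ∠Z = −∠Y = -6.805°
I = V/|Z| = 18.88 A
P = VI cos φ = 180 × 18.88 × cos(-6.805°) = 3.375 kW

3.375 kW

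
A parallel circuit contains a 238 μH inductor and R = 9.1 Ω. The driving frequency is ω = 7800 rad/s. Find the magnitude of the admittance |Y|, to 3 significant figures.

550 mS

X_L = ωL = 1.86 Ω
Parallel: admittances add. Y = 1/R + 1/(jωL)
Y = (0.110 − j0.539) S
|Y| = 0.550 S → |Z| = 1/|Y| = 1.82 Ω, ∠Z = −∠Y = 78.5°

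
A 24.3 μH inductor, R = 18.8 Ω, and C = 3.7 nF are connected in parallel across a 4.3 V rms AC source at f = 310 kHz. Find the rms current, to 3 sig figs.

236 mA

ω = 2πf = 1.948e+06 rad/s
X_L = ωL = 47.3 Ω
X_C = 1/(ωC) = 139 Ω
Parallel: admittances add. Y = 1/R + 1/(jωL) + jωC
Y = (0.0532 − j0.0139) S
|Y| = 0.0550 S → |Z| = 1/|Y| = 18.2 Ω, ∠Z = −∠Y = 14.7°
I = V/|Z| = 4.3/18.2 = 236 mA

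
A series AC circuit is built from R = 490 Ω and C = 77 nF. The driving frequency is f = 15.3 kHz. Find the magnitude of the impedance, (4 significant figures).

508.3 Ω

ω = 2πf = 96130 rad/s
X_C = 1/(ωC) = 135.1 Ω
Z = 490.0 − j135.1 Ω
|Z| = √(490.0² + 135.1²) = 508.3 Ω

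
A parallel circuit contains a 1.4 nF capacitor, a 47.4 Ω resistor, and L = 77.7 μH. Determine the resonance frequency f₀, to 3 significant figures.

ω₀ = 1/√(LC) = 1/√(7.77e-05 × 1.4e-09) = 3.032e+06 rad/s
f₀ = ω₀/(2π) = 483 kHz

483 kHz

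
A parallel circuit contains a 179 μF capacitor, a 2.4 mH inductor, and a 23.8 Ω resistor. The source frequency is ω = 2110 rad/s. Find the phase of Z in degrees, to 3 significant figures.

X_L = ωL = 5.06 Ω
X_C = 1/(ωC) = 2.65 Ω
Parallel: admittances add. Y = 1/R + 1/(jωL) + jωC
Y = (0.0420 + j0.180) S
|Y| = 0.185 S → |Z| = 1/|Y| = 5.40 Ω, ∠Z = −∠Y = -76.9°

-76.9°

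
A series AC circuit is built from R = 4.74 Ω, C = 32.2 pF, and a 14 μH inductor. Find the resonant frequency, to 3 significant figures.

7.50 MHz

ω₀ = 1/√(LC) = 1/√(1.4e-05 × 3.22e-11) = 4.71e+07 rad/s
f₀ = ω₀/(2π) = 7.50 MHz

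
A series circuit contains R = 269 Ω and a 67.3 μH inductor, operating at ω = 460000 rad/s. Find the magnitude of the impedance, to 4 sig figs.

X_L = ωL = 30.96 Ω
Z = 269.0 + j30.96 Ω
|Z| = √(269.0² + 30.96²) = 270.8 Ω

270.8 Ω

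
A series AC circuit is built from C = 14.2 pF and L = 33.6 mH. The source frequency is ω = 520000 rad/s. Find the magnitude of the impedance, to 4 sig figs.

118000 Ω

X_L = ωL = 17470 Ω
X_C = 1/(ωC) = 135400 Ω
Net reactance X = X_L − X_C = -118000 Ω
Z = − j118000 Ω
|Z| = √(0² + 118000²) = 118000 Ω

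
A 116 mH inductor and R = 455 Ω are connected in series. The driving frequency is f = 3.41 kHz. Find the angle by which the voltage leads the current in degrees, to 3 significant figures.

ω = 2πf = 21430 rad/s
X_L = ωL = 2490 Ω
Z = 455 + j2490 Ω
|Z| = √(455² + 2490²) = 2530 Ω
∠Z = arctan(2490/455) = 79.6°

79.6°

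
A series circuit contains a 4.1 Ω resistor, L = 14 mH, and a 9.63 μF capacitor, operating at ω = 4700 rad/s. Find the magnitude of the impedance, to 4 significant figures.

43.90 Ω

X_L = ωL = 65.80 Ω
X_C = 1/(ωC) = 22.09 Ω
Net reactance X = X_L − X_C = 43.71 Ω
Z = 4.100 + j43.71 Ω
|Z| = √(4.100² + 43.71²) = 43.90 Ω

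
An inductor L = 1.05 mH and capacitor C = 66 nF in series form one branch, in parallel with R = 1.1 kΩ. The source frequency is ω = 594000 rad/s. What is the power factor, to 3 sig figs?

0.478

X_L = ωL = 624 Ω
X_C = 1/(ωC) = 25.5 Ω
Branch 1: Z₁ = R = 1100 Ω
Branch 2 (series LC): Z₂ = j(X_L − X_C) = j598 Ω
Parallel: Z = Z₁Z₂/(Z₁+Z₂), |Z| = 526 Ω, ∠Z = 61.5°
cos φ = cos(61.5°) = 0.478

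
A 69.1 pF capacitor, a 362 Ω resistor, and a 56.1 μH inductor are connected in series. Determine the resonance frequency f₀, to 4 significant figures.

2.556 MHz

ω₀ = 1/√(LC) = 1/√(5.61e-05 × 6.91e-11) = 1.606e+07 rad/s
f₀ = ω₀/(2π) = 2.556 MHz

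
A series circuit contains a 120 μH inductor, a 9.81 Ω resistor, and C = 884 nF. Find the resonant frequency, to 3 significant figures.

15.5 kHz

ω₀ = 1/√(LC) = 1/√(0.00012 × 8.84e-07) = 97090 rad/s
f₀ = ω₀/(2π) = 15.5 kHz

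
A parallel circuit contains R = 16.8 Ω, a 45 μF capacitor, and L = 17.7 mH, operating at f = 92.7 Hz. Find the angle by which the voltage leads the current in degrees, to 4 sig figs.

ω = 2πf = 582.5 rad/s
X_L = ωL = 10.31 Ω
X_C = 1/(ωC) = 38.15 Ω
Parallel: admittances add. Y = 1/R + 1/(jωL) + jωC
Y = (0.05952 − j0.07079) S
|Y| = 0.09249 S → |Z| = 1/|Y| = 10.81 Ω, ∠Z = −∠Y = 49.94°

49.94°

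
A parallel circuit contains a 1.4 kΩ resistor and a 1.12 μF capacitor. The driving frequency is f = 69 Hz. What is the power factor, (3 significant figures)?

ω = 2πf = 433.5 rad/s
X_C = 1/(ωC) = 2060 Ω
Parallel: admittances add. Y = 1/R + jωC
Y = (0.000714 + j0.000486) S
|Y| = 0.000864 S → |Z| = 1/|Y| = 1160 Ω, ∠Z = −∠Y = -34.2°
cos φ = cos(-34.2°) = 0.827

0.827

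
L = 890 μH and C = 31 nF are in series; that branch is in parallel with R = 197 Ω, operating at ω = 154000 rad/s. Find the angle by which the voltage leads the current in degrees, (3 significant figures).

-69.8°

X_L = ωL = 137 Ω
X_C = 1/(ωC) = 209 Ω
Branch 1: Z₁ = R = 197 Ω
Branch 2 (series LC): Z₂ = j(X_L − X_C) = −j72.4 Ω
Parallel: Z = Z₁Z₂/(Z₁+Z₂), |Z| = 68.0 Ω, ∠Z = -69.8°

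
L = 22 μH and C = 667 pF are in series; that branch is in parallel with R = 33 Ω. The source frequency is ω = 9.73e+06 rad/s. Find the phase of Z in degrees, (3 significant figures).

X_L = ωL = 214 Ω
X_C = 1/(ωC) = 154 Ω
Branch 1: Z₁ = R = 33.0 Ω
Branch 2 (series LC): Z₂ = j(X_L − X_C) = j60.0 Ω
Parallel: Z = Z₁Z₂/(Z₁+Z₂), |Z| = 28.9 Ω, ∠Z = 28.8°

28.8°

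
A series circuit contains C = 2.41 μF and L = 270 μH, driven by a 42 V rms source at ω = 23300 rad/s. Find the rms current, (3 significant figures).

X_L = ωL = 6.29 Ω
X_C = 1/(ωC) = 17.8 Ω
Net reactance X = X_L − X_C = -11.5 Ω
Z = − j11.5 Ω
|Z| = √(0² + 11.5²) = 11.5 Ω
I = V/|Z| = 42/11.5 = 3.65 A

3.65 A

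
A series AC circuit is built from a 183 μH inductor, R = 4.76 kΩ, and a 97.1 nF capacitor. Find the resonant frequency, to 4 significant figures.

37.76 kHz

ω₀ = 1/√(LC) = 1/√(0.000183 × 9.71e-08) = 237200 rad/s
f₀ = ω₀/(2π) = 37.76 kHz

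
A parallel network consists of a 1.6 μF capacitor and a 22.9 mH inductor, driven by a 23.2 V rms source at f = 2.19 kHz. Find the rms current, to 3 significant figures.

ω = 2πf = 13760 rad/s
X_L = ωL = 315 Ω
X_C = 1/(ωC) = 45.4 Ω
Parallel: admittances add. Y = 1/(jωL) + jωC
Y = (0 + j0.0188) S
|Y| = 0.0188 S → |Z| = 1/|Y| = 53.1 Ω, ∠Z = −∠Y = -90.0°
I = V/|Z| = 23.2/53.1 = 437 mA

437 mA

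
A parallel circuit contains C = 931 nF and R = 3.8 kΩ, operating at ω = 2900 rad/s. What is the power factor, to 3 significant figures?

X_C = 1/(ωC) = 370 Ω
Parallel: admittances add. Y = 1/R + jωC
Y = (0.000263 + j0.00270) S
|Y| = 0.00271 S → |Z| = 1/|Y| = 369 Ω, ∠Z = −∠Y = -84.4°
cos φ = cos(-84.4°) = 0.0970

0.0970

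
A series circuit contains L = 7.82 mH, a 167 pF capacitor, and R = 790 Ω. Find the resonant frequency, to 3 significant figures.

139 kHz

ω₀ = 1/√(LC) = 1/√(0.00782 × 1.67e-10) = 875100 rad/s
f₀ = ω₀/(2π) = 139 kHz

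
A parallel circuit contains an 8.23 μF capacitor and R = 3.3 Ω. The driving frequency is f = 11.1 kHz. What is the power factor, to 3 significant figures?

0.467

ω = 2πf = 69740 rad/s
X_C = 1/(ωC) = 1.74 Ω
Parallel: admittances add. Y = 1/R + jωC
Y = (0.303 + j0.574) S
|Y| = 0.649 S → |Z| = 1/|Y| = 1.54 Ω, ∠Z = −∠Y = -62.2°
cos φ = cos(-62.2°) = 0.467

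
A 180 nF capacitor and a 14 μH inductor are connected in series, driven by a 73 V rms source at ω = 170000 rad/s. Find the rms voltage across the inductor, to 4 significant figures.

5.734 V

X_L = ωL = 2.380 Ω
X_C = 1/(ωC) = 32.68 Ω
Net reactance X = X_L − X_C = -30.30 Ω
Z = − j30.30 Ω
|Z| = √(0² + 30.30²) = 30.30 Ω
I = V/|Z| = 2.409 A
V_L = I·|Z_L| = 2.409 × 2.380 = 5.734 V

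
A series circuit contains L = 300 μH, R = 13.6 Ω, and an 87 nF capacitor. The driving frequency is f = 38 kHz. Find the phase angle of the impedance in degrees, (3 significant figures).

ω = 2πf = 238800 rad/s
X_L = ωL = 71.6 Ω
X_C = 1/(ωC) = 48.1 Ω
Net reactance X = X_L − X_C = 23.5 Ω
Z = 13.6 + j23.5 Ω
|Z| = √(13.6² + 23.5²) = 27.1 Ω
∠Z = arctan(23.5/13.6) = 59.9°

59.9°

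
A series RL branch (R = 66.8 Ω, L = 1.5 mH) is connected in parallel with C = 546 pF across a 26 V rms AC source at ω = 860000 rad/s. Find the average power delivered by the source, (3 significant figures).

X_L = ωL = 1290 Ω
X_C = 1/(ωC) = 2130 Ω
Branch 1 (R+jX_L): Z₁ = 66.8 + j1290 Ω, |Z₁| = 1290 Ω
Branch 2 (−jX_C): Z₂ = −j2130 Ω
Parallel: Z = Z₁Z₂/(Z₁+Z₂), |Z| = 3270 Ω, ∠Z = 82.5°
I = V/|Z| = 7.96 mA
P = VI cos φ = 26 × 0.00796 × cos(82.5°) = 27.1 mW

27.1 mW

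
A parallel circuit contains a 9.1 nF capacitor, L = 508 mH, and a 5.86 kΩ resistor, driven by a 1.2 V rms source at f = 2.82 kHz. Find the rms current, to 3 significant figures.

213 μA

ω = 2πf = 17720 rad/s
X_L = ωL = 9000 Ω
X_C = 1/(ωC) = 6200 Ω
Parallel: admittances add. Y = 1/R + 1/(jωL) + jωC
Y = (0.000171 + j5.01e-05) S
|Y| = 0.000178 S → |Z| = 1/|Y| = 5620 Ω, ∠Z = −∠Y = -16.4°
I = V/|Z| = 1.2/5620 = 213 μA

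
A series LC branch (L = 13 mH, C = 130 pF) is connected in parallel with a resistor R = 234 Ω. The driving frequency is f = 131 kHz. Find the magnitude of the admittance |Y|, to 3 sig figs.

4.34 mS

ω = 2πf = 823100 rad/s
X_L = ωL = 10700 Ω
X_C = 1/(ωC) = 9350 Ω
Branch 1: Z₁ = R = 234 Ω
Branch 2 (series LC): Z₂ = j(X_L − X_C) = j1350 Ω
Parallel: Z = Z₁Z₂/(Z₁+Z₂), |Z| = 231 Ω, ∠Z = 9.80°
|Y| = 1/|Z| = 4.34 mS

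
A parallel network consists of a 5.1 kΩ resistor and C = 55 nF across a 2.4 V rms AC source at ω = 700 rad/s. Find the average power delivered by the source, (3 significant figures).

1.13 mW

X_C = 1/(ωC) = 26000 Ω
Parallel: admittances add. Y = 1/R + jωC
Y = (0.000196 + j3.85e-05) S
|Y| = 0.000200 S → |Z| = 1/|Y| = 5000 Ω, ∠Z = −∠Y = -11.1°
I = V/|Z| = 480 μA
P = VI cos φ = 2.4 × 0.000480 × cos(-11.1°) = 1.13 mW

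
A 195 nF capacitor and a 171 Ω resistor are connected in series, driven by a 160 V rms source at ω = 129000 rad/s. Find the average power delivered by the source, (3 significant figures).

142 W

X_C = 1/(ωC) = 39.8 Ω
Z = 171 − j39.8 Ω
|Z| = √(171² + 39.8²) = 176 Ω
∠Z = arctan(-39.8/171) = -13.1°
I = V/|Z| = 911 mA
P = VI cos φ = 160 × 0.911 × cos(-13.1°) = 142 W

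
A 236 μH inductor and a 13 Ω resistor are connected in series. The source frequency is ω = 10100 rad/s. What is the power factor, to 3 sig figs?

X_L = ωL = 2.38 Ω
Z = 13.0 + j2.38 Ω
|Z| = √(13.0² + 2.38²) = 13.2 Ω
∠Z = arctan(2.38/13.0) = 10.4°
cos φ = cos(10.4°) = 0.984

0.984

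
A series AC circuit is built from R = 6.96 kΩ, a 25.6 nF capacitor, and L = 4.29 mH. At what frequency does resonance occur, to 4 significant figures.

ω₀ = 1/√(LC) = 1/√(0.00429 × 2.56e-08) = 95420 rad/s
f₀ = ω₀/(2π) = 15.19 kHz

15.19 kHz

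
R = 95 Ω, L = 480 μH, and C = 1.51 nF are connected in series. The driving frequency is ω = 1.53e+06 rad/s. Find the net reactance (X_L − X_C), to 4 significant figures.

301.6 Ω

X_L = ωL = 734.4 Ω
X_C = 1/(ωC) = 432.8 Ω
X = 734.4 − 432.8 = 301.6 Ω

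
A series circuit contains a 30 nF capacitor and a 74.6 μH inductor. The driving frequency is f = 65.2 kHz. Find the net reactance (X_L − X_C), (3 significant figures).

-50.8 Ω

ω = 2πf = 409700 rad/s
X_L = ωL = 30.6 Ω
X_C = 1/(ωC) = 81.4 Ω
X = 30.6 − 81.4 = -50.8 Ω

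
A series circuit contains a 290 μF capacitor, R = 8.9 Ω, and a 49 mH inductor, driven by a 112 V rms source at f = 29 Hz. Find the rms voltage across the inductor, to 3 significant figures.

74.7 V

ω = 2πf = 182.2 rad/s
X_L = ωL = 8.93 Ω
X_C = 1/(ωC) = 18.9 Ω
Net reactance X = X_L − X_C = -10.0 Ω
Z = 8.90 − j10.0 Ω
|Z| = √(8.90² + 10.0²) = 13.4 Ω
I = V/|Z| = 8.37 A
V_L = I·|Z_L| = 8.37 × 8.93 = 74.7 V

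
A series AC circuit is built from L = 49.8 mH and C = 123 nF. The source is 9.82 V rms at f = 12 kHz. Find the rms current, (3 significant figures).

2.69 mA

ω = 2πf = 75400 rad/s
X_L = ωL = 3750 Ω
X_C = 1/(ωC) = 108 Ω
Net reactance X = X_L − X_C = 3650 Ω
Z = j3650 Ω
|Z| = √(0² + 3650²) = 3650 Ω
I = V/|Z| = 9.82/3650 = 2.69 mA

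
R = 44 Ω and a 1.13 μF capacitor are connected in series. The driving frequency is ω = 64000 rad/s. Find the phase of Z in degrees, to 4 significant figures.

X_C = 1/(ωC) = 13.83 Ω
Z = 44.00 − j13.83 Ω
|Z| = √(44.00² + 13.83²) = 46.12 Ω
∠Z = arctan(-13.83/44.00) = -17.45°

-17.45°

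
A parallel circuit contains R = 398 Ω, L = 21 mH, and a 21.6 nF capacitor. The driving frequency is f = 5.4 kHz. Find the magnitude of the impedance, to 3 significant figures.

385 Ω

ω = 2πf = 33930 rad/s
X_L = ωL = 713 Ω
X_C = 1/(ωC) = 1360 Ω
Parallel: admittances add. Y = 1/R + 1/(jωL) + jωC
Y = (0.00251 − j0.000671) S
|Y| = 0.00260 S → |Z| = 1/|Y| = 385 Ω, ∠Z = −∠Y = 14.9°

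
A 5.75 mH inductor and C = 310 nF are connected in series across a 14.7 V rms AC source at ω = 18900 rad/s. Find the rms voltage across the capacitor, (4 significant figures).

X_L = ωL = 108.7 Ω
X_C = 1/(ωC) = 170.7 Ω
Net reactance X = X_L − X_C = -62.00 Ω
Z = − j62.00 Ω
|Z| = √(0² + 62.00²) = 62.00 Ω
I = V/|Z| = 237.1 mA
V_C = I·|Z_C| = 0.2371 × 170.7 = 40.47 V

40.47 V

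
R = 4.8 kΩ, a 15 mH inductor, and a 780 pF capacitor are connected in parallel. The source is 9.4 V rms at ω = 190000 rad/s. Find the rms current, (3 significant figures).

X_L = ωL = 2850 Ω
X_C = 1/(ωC) = 6750 Ω
Parallel: admittances add. Y = 1/R + 1/(jωL) + jωC
Y = (0.000208 − j0.000203) S
|Y| = 0.000291 S → |Z| = 1/|Y| = 3440 Ω, ∠Z = −∠Y = 44.2°
I = V/|Z| = 9.4/3440 = 2.73 mA

2.73 mA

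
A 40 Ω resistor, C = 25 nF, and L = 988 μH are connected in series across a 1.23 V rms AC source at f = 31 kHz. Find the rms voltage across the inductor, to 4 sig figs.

5.631 V

ω = 2πf = 194800 rad/s
X_L = ωL = 192.4 Ω
X_C = 1/(ωC) = 205.4 Ω
Net reactance X = X_L − X_C = -12.92 Ω
Z = 40.00 − j12.92 Ω
|Z| = √(40.00² + 12.92²) = 42.03 Ω
I = V/|Z| = 29.26 mA
V_L = I·|Z_L| = 0.02926 × 192.4 = 5.631 V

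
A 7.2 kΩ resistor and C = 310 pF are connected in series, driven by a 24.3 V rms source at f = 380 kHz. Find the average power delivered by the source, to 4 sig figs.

79.22 mW

ω = 2πf = 2.388e+06 rad/s
X_C = 1/(ωC) = 1351 Ω
Z = 7200 − j1351 Ω
|Z| = √(7200² + 1351²) = 7326 Ω
∠Z = arctan(-1351/7200) = -10.63°
I = V/|Z| = 3.317 mA
P = VI cos φ = 24.3 × 0.003317 × cos(-10.63°) = 79.22 mW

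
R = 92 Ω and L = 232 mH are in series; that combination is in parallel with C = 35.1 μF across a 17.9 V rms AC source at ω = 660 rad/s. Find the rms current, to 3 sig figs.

333 mA

X_L = ωL = 153 Ω
X_C = 1/(ωC) = 43.2 Ω
Branch 1 (R+jX_L): Z₁ = 92.0 + j153 Ω, |Z₁| = 179 Ω
Branch 2 (−jX_C): Z₂ = −j43.2 Ω
Parallel: Z = Z₁Z₂/(Z₁+Z₂), |Z| = 53.8 Ω, ∠Z = -81.1°
I = V/|Z| = 17.9/53.8 = 333 mA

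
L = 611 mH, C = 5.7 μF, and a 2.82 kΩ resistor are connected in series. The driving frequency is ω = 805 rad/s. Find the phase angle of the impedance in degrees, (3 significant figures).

5.55°

X_L = ωL = 492 Ω
X_C = 1/(ωC) = 218 Ω
Net reactance X = X_L − X_C = 274 Ω
Z = 2820 + j274 Ω
|Z| = √(2820² + 274²) = 2830 Ω
∠Z = arctan(274/2820) = 5.55°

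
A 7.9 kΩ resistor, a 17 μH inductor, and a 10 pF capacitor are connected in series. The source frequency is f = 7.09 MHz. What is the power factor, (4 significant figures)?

0.9827

ω = 2πf = 4.455e+07 rad/s
X_L = ωL = 757.3 Ω
X_C = 1/(ωC) = 2245 Ω
Net reactance X = X_L − X_C = -1487 Ω
Z = 7900 − j1487 Ω
|Z| = √(7900² + 1487²) = 8039 Ω
∠Z = arctan(-1487/7900) = -10.66°
cos φ = cos(-10.66°) = 0.9827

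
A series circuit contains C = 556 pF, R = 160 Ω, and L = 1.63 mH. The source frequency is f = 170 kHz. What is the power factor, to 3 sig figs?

0.942

ω = 2πf = 1.068e+06 rad/s
X_L = ωL = 1740 Ω
X_C = 1/(ωC) = 1680 Ω
Net reactance X = X_L − X_C = 57.2 Ω
Z = 160 + j57.2 Ω
|Z| = √(160² + 57.2²) = 170 Ω
∠Z = arctan(57.2/160) = 19.7°
cos φ = cos(19.7°) = 0.942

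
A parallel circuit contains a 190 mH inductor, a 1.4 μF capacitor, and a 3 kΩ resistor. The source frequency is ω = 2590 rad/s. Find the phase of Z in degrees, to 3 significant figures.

X_L = ωL = 492 Ω
X_C = 1/(ωC) = 276 Ω
Parallel: admittances add. Y = 1/R + 1/(jωL) + jωC
Y = (0.000333 + j0.00159) S
|Y| = 0.00163 S → |Z| = 1/|Y| = 614 Ω, ∠Z = −∠Y = -78.2°

-78.2°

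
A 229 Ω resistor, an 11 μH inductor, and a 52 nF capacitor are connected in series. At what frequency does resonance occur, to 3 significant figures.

ω₀ = 1/√(LC) = 1/√(1.1e-05 × 5.2e-08) = 1.322e+06 rad/s
f₀ = ω₀/(2π) = 210 kHz

210 kHz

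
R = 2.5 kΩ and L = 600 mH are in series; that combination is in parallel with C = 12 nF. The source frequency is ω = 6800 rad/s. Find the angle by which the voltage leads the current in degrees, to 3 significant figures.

41.5°

X_L = ωL = 4080 Ω
X_C = 1/(ωC) = 12300 Ω
Branch 1 (R+jX_L): Z₁ = 2500 + j4080 Ω, |Z₁| = 4790 Ω
Branch 2 (−jX_C): Z₂ = −j12300 Ω
Parallel: Z = Z₁Z₂/(Z₁+Z₂), |Z| = 6860 Ω, ∠Z = 41.5°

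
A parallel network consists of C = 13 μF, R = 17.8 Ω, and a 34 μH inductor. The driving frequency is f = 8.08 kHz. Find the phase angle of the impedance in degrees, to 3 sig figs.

-55.1°

ω = 2πf = 50770 rad/s
X_L = ωL = 1.73 Ω
X_C = 1/(ωC) = 1.52 Ω
Parallel: admittances add. Y = 1/R + 1/(jωL) + jωC
Y = (0.0562 + j0.0807) S
|Y| = 0.0983 S → |Z| = 1/|Y| = 10.2 Ω, ∠Z = −∠Y = -55.1°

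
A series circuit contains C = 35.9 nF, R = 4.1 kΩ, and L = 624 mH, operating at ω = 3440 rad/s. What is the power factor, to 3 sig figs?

0.567

X_L = ωL = 2150 Ω
X_C = 1/(ωC) = 8100 Ω
Net reactance X = X_L − X_C = -5950 Ω
Z = 4100 − j5950 Ω
|Z| = √(4100² + 5950²) = 7230 Ω
∠Z = arctan(-5950/4100) = -55.4°
cos φ = cos(-55.4°) = 0.567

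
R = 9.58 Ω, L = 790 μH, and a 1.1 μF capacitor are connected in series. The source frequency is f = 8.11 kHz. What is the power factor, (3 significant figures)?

ω = 2πf = 50960 rad/s
X_L = ωL = 40.3 Ω
X_C = 1/(ωC) = 17.8 Ω
Net reactance X = X_L − X_C = 22.4 Ω
Z = 9.58 + j22.4 Ω
|Z| = √(9.58² + 22.4²) = 24.4 Ω
∠Z = arctan(22.4/9.58) = 66.9°
cos φ = cos(66.9°) = 0.393

0.393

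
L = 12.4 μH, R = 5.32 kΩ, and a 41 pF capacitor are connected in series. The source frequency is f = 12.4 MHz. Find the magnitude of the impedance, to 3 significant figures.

ω = 2πf = 7.791e+07 rad/s
X_L = ωL = 966 Ω
X_C = 1/(ωC) = 313 Ω
Net reactance X = X_L − X_C = 653 Ω
Z = 5320 + j653 Ω
|Z| = √(5320² + 653²) = 5360 Ω

5360 Ω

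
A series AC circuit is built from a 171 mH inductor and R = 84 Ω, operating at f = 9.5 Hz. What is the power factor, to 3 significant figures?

ω = 2πf = 59.69 rad/s
X_L = ωL = 10.2 Ω
Z = 84.0 + j10.2 Ω
|Z| = √(84.0² + 10.2²) = 84.6 Ω
∠Z = arctan(10.2/84.0) = 6.93°
cos φ = cos(6.93°) = 0.993

0.993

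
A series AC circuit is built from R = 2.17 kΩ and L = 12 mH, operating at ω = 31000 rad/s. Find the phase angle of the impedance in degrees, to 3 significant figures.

X_L = ωL = 372 Ω
Z = 2170 + j372 Ω
|Z| = √(2170² + 372²) = 2200 Ω
∠Z = arctan(372/2170) = 9.73°

9.73°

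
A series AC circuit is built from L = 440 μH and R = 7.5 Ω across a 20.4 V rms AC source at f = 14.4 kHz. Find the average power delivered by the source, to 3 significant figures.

ω = 2πf = 90480 rad/s
X_L = ωL = 39.8 Ω
Z = 7.50 + j39.8 Ω
|Z| = √(7.50² + 39.8²) = 40.5 Ω
∠Z = arctan(39.8/7.50) = 79.3°
I = V/|Z| = 504 mA
P = VI cos φ = 20.4 × 0.504 × cos(79.3°) = 1.90 W

1.90 W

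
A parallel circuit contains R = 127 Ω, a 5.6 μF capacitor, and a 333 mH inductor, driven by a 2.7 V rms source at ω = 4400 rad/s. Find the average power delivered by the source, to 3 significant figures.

57.4 mW

X_L = ωL = 1470 Ω
X_C = 1/(ωC) = 40.6 Ω
Parallel: admittances add. Y = 1/R + 1/(jωL) + jωC
Y = (0.00787 + j0.0240) S
|Y| = 0.0252 S → |Z| = 1/|Y| = 39.7 Ω, ∠Z = −∠Y = -71.8°
I = V/|Z| = 68.1 mA
P = VI cos φ = 2.7 × 0.0681 × cos(-71.8°) = 57.4 mW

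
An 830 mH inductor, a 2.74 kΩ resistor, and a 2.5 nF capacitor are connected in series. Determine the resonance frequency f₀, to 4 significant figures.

3.494 kHz

ω₀ = 1/√(LC) = 1/√(0.83 × 2.5e-09) = 21950 rad/s
f₀ = ω₀/(2π) = 3.494 kHz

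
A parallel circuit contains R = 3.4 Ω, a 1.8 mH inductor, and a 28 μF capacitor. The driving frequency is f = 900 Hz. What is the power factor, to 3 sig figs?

ω = 2πf = 5655 rad/s
X_L = ωL = 10.2 Ω
X_C = 1/(ωC) = 6.32 Ω
Parallel: admittances add. Y = 1/R + 1/(jωL) + jωC
Y = (0.294 + j0.0601) S
|Y| = 0.300 S → |Z| = 1/|Y| = 3.33 Ω, ∠Z = −∠Y = -11.5°
cos φ = cos(-11.5°) = 0.980

0.980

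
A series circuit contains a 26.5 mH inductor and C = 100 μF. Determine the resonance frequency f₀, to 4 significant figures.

ω₀ = 1/√(LC) = 1/√(0.0265 × 0.0001) = 614.3 rad/s
f₀ = ω₀/(2π) = 97.77 Hz

97.77 Hz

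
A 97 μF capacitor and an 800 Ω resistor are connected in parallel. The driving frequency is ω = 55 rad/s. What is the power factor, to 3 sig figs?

0.228

X_C = 1/(ωC) = 187 Ω
Parallel: admittances add. Y = 1/R + jωC
Y = (0.00125 + j0.00534) S
|Y| = 0.00548 S → |Z| = 1/|Y| = 182 Ω, ∠Z = −∠Y = -76.8°
cos φ = cos(-76.8°) = 0.228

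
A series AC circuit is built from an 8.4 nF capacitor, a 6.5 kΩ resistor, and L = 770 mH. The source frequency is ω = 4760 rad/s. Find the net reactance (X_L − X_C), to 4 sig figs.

X_L = ωL = 3665 Ω
X_C = 1/(ωC) = 25010 Ω
X = 3665 − 25010 = -21340 Ω

-21340 Ω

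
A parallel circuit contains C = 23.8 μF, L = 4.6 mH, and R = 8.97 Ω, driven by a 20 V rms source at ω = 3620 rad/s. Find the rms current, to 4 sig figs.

X_L = ωL = 16.65 Ω
X_C = 1/(ωC) = 11.61 Ω
Parallel: admittances add. Y = 1/R + 1/(jωL) + jωC
Y = (0.1115 + j0.02610) S
|Y| = 0.1145 S → |Z| = 1/|Y| = 8.734 Ω, ∠Z = −∠Y = -13.18°
I = V/|Z| = 20/8.734 = 2.290 A

2.290 A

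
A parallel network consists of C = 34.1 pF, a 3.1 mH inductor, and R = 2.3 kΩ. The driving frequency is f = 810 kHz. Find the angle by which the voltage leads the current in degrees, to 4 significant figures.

-14.22°

ω = 2πf = 5.089e+06 rad/s
X_L = ωL = 15780 Ω
X_C = 1/(ωC) = 5762 Ω
Parallel: admittances add. Y = 1/R + 1/(jωL) + jωC
Y = (0.0004348 + j0.0001102) S
|Y| = 0.0004485 S → |Z| = 1/|Y| = 2230 Ω, ∠Z = −∠Y = -14.22°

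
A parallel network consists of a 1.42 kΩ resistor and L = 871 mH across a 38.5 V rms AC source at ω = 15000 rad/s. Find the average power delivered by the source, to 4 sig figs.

1.044 W

X_L = ωL = 13060 Ω
Parallel: admittances add. Y = 1/R + 1/(jωL)
Y = (0.0007042 − j7.654e-05) S
|Y| = 0.0007084 S → |Z| = 1/|Y| = 1412 Ω, ∠Z = −∠Y = 6.203°
I = V/|Z| = 27.27 mA
P = VI cos φ = 38.5 × 0.02727 × cos(6.203°) = 1.044 W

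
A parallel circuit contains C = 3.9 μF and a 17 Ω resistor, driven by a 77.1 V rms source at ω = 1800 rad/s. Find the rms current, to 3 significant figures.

X_C = 1/(ωC) = 142 Ω
Parallel: admittances add. Y = 1/R + jωC
Y = (0.0588 + j0.00702) S
|Y| = 0.0592 S → |Z| = 1/|Y| = 16.9 Ω, ∠Z = −∠Y = -6.81°
I = V/|Z| = 77.1/16.9 = 4.57 A

4.57 A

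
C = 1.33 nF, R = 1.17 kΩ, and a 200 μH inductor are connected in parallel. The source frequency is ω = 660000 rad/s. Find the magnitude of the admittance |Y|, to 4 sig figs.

X_L = ωL = 132.0 Ω
X_C = 1/(ωC) = 1139 Ω
Parallel: admittances add. Y = 1/R + 1/(jωL) + jωC
Y = (0.0008547 − j0.006698) S
|Y| = 0.006752 S → |Z| = 1/|Y| = 148.1 Ω, ∠Z = −∠Y = 82.73°

6.752 mS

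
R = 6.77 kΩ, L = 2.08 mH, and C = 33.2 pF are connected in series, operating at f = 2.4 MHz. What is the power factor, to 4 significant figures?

0.2246

ω = 2πf = 1.508e+07 rad/s
X_L = ωL = 31370 Ω
X_C = 1/(ωC) = 1997 Ω
Net reactance X = X_L − X_C = 29370 Ω
Z = 6770 + j29370 Ω
|Z| = √(6770² + 29370²) = 30140 Ω
∠Z = arctan(29370/6770) = 77.02°
cos φ = cos(77.02°) = 0.2246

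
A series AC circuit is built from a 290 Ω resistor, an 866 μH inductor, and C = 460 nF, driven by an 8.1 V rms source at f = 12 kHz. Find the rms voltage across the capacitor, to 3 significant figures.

ω = 2πf = 75400 rad/s
X_L = ωL = 65.3 Ω
X_C = 1/(ωC) = 28.8 Ω
Net reactance X = X_L − X_C = 36.5 Ω
Z = 290 + j36.5 Ω
|Z| = √(290² + 36.5²) = 292 Ω
I = V/|Z| = 27.7 mA
V_C = I·|Z_C| = 0.0277 × 28.8 = 0.799 V

0.799 V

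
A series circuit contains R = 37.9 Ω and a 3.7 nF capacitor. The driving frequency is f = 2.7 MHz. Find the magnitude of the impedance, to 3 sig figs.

ω = 2πf = 1.696e+07 rad/s
X_C = 1/(ωC) = 15.9 Ω
Z = 37.9 − j15.9 Ω
|Z| = √(37.9² + 15.9²) = 41.1 Ω

41.1 Ω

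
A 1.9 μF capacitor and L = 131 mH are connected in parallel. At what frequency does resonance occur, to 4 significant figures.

ω₀ = 1/√(LC) = 1/√(0.131 × 1.9e-06) = 2004 rad/s
f₀ = ω₀/(2π) = 319.0 Hz

319.0 Hz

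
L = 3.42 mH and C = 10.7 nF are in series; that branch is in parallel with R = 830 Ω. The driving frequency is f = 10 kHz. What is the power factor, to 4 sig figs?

0.8376

ω = 2πf = 62830 rad/s
X_L = ωL = 214.9 Ω
X_C = 1/(ωC) = 1487 Ω
Branch 1: Z₁ = R = 830.0 Ω
Branch 2 (series LC): Z₂ = j(X_L − X_C) = −j1273 Ω
Parallel: Z = Z₁Z₂/(Z₁+Z₂), |Z| = 695.2 Ω, ∠Z = -33.11°
cos φ = cos(-33.11°) = 0.8376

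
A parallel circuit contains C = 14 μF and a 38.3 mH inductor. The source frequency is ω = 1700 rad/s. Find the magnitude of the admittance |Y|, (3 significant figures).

X_L = ωL = 65.1 Ω
X_C = 1/(ωC) = 42.0 Ω
Parallel: admittances add. Y = 1/(jωL) + jωC
Y = (0 + j0.00844) S
|Y| = 0.00844 S → |Z| = 1/|Y| = 118 Ω, ∠Z = −∠Y = -90.0°

8.44 mS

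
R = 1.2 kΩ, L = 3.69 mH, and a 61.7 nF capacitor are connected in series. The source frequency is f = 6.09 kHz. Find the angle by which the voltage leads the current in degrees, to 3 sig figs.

ω = 2πf = 38260 rad/s
X_L = ωL = 141 Ω
X_C = 1/(ωC) = 424 Ω
Net reactance X = X_L − X_C = -282 Ω
Z = 1200 − j282 Ω
|Z| = √(1200² + 282²) = 1230 Ω
∠Z = arctan(-282/1200) = -13.2°

-13.2°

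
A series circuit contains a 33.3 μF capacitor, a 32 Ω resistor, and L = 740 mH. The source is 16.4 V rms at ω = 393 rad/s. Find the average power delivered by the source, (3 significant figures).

183 mW

X_L = ωL = 291 Ω
X_C = 1/(ωC) = 76.4 Ω
Net reactance X = X_L − X_C = 214 Ω
Z = 32.0 + j214 Ω
|Z| = √(32.0² + 214²) = 217 Ω
∠Z = arctan(214/32.0) = 81.5°
I = V/|Z| = 75.7 mA
P = VI cos φ = 16.4 × 0.0757 × cos(81.5°) = 183 mW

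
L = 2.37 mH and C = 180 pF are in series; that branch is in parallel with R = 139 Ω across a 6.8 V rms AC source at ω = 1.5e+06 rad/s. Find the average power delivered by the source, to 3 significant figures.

333 mW

X_L = ωL = 3560 Ω
X_C = 1/(ωC) = 3700 Ω
Branch 1: Z₁ = R = 139 Ω
Branch 2 (series LC): Z₂ = j(X_L − X_C) = −j149 Ω
Parallel: Z = Z₁Z₂/(Z₁+Z₂), |Z| = 102 Ω, ∠Z = -43.1°
I = V/|Z| = 67.0 mA
P = VI cos φ = 6.8 × 0.0670 × cos(-43.1°) = 333 mW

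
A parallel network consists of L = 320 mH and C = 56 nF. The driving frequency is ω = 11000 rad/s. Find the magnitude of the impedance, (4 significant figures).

3013 Ω

X_L = ωL = 3520 Ω
X_C = 1/(ωC) = 1623 Ω
Parallel: admittances add. Y = 1/(jωL) + jωC
Y = (0 + j0.0003319) S
|Y| = 0.0003319 S → |Z| = 1/|Y| = 3013 Ω, ∠Z = −∠Y = -90.00°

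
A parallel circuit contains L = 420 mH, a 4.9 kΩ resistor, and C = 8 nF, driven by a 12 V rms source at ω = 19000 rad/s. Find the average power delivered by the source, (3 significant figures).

29.4 mW

X_L = ωL = 7980 Ω
X_C = 1/(ωC) = 6580 Ω
Parallel: admittances add. Y = 1/R + 1/(jωL) + jωC
Y = (0.000204 + j2.67e-05) S
|Y| = 0.000206 S → |Z| = 1/|Y| = 4860 Ω, ∠Z = −∠Y = -7.45°
I = V/|Z| = 2.47 mA
P = VI cos φ = 12 × 0.00247 × cos(-7.45°) = 29.4 mW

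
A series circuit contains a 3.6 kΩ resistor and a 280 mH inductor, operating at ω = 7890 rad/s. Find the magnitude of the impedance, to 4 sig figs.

X_L = ωL = 2209 Ω
Z = 3600 + j2209 Ω
|Z| = √(3600² + 2209²) = 4224 Ω

4224 Ω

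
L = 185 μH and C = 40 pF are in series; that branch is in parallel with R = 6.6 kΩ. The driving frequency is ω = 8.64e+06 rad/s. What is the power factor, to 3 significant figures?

0.193

X_L = ωL = 1600 Ω
X_C = 1/(ωC) = 2890 Ω
Branch 1: Z₁ = R = 6600 Ω
Branch 2 (series LC): Z₂ = j(X_L − X_C) = −j1300 Ω
Parallel: Z = Z₁Z₂/(Z₁+Z₂), |Z| = 1270 Ω, ∠Z = -78.9°
cos φ = cos(-78.9°) = 0.193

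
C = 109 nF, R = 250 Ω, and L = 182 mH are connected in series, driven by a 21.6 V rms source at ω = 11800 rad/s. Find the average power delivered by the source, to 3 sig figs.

60.1 mW

X_L = ωL = 2150 Ω
X_C = 1/(ωC) = 777 Ω
Net reactance X = X_L − X_C = 1370 Ω
Z = 250 + j1370 Ω
|Z| = √(250² + 1370²) = 1390 Ω
∠Z = arctan(1370/250) = 79.7°
I = V/|Z| = 15.5 mA
P = VI cos φ = 21.6 × 0.0155 × cos(79.7°) = 60.1 mW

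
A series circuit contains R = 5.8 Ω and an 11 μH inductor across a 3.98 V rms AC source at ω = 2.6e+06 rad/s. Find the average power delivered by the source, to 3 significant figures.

X_L = ωL = 28.6 Ω
Z = 5.80 + j28.6 Ω
|Z| = √(5.80² + 28.6²) = 29.2 Ω
∠Z = arctan(28.6/5.80) = 78.5°
I = V/|Z| = 136 mA
P = VI cos φ = 3.98 × 0.136 × cos(78.5°) = 108 mW

108 mW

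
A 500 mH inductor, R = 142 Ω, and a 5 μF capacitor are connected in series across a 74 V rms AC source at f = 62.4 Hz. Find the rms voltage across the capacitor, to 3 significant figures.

ω = 2πf = 392.1 rad/s
X_L = ωL = 196 Ω
X_C = 1/(ωC) = 510 Ω
Net reactance X = X_L − X_C = -314 Ω
Z = 142 − j314 Ω
|Z| = √(142² + 314²) = 345 Ω
I = V/|Z| = 215 mA
V_C = I·|Z_C| = 0.215 × 510 = 110 V

110 V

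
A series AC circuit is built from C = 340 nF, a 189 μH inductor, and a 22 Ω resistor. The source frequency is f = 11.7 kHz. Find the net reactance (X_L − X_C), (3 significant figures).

ω = 2πf = 73510 rad/s
X_L = ωL = 13.9 Ω
X_C = 1/(ωC) = 40.0 Ω
X = 13.9 − 40.0 = -26.1 Ω

-26.1 Ω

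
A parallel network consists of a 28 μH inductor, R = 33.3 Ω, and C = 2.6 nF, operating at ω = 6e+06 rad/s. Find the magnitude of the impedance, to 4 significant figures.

X_L = ωL = 168.0 Ω
X_C = 1/(ωC) = 64.10 Ω
Parallel: admittances add. Y = 1/R + 1/(jωL) + jωC
Y = (0.03003 + j0.009648) S
|Y| = 0.03154 S → |Z| = 1/|Y| = 31.70 Ω, ∠Z = −∠Y = -17.81°

31.70 Ω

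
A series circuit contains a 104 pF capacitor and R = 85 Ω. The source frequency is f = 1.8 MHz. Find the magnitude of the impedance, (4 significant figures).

ω = 2πf = 1.131e+07 rad/s
X_C = 1/(ωC) = 850.2 Ω
Z = 85.00 − j850.2 Ω
|Z| = √(85.00² + 850.2²) = 854.4 Ω

854.4 Ω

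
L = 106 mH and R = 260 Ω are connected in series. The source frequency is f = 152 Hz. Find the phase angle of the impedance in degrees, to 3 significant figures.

21.3°

ω = 2πf = 955.0 rad/s
X_L = ωL = 101 Ω
Z = 260 + j101 Ω
|Z| = √(260² + 101²) = 279 Ω
∠Z = arctan(101/260) = 21.3°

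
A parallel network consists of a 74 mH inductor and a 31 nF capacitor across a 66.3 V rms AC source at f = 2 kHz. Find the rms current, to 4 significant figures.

ω = 2πf = 12570 rad/s
X_L = ωL = 929.9 Ω
X_C = 1/(ωC) = 2567 Ω
Parallel: admittances add. Y = 1/(jωL) + jωC
Y = (0 − j0.0006858) S
|Y| = 0.0006858 S → |Z| = 1/|Y| = 1458 Ω, ∠Z = −∠Y = 90.00°
I = V/|Z| = 66.3/1458 = 45.47 mA

45.47 mA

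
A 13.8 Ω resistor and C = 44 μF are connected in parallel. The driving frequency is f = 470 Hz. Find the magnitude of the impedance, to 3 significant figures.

ω = 2πf = 2953 rad/s
X_C = 1/(ωC) = 7.70 Ω
Parallel: admittances add. Y = 1/R + jωC
Y = (0.0725 + j0.130) S
|Y| = 0.149 S → |Z| = 1/|Y| = 6.72 Ω, ∠Z = −∠Y = -60.9°

6.72 Ω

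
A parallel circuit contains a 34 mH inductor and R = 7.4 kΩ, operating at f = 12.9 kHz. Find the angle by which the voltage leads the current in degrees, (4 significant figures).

69.57°

ω = 2πf = 81050 rad/s
X_L = ωL = 2756 Ω
Parallel: admittances add. Y = 1/R + 1/(jωL)
Y = (0.0001351 − j0.0003629) S
|Y| = 0.0003872 S → |Z| = 1/|Y| = 2583 Ω, ∠Z = −∠Y = 69.57°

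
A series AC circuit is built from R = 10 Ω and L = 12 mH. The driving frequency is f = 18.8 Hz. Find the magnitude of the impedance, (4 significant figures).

ω = 2πf = 118.1 rad/s
X_L = ωL = 1.417 Ω
Z = 10.00 + j1.417 Ω
|Z| = √(10.00² + 1.417²) = 10.10 Ω

10.10 Ω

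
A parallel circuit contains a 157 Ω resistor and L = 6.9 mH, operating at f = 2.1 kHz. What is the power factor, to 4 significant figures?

0.5016

ω = 2πf = 13190 rad/s
X_L = ωL = 91.04 Ω
Parallel: admittances add. Y = 1/R + 1/(jωL)
Y = (0.006369 − j0.01098) S
|Y| = 0.01270 S → |Z| = 1/|Y| = 78.76 Ω, ∠Z = −∠Y = 59.89°
cos φ = cos(59.89°) = 0.5016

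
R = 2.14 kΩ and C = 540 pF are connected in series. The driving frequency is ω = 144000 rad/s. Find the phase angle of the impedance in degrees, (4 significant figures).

X_C = 1/(ωC) = 12860 Ω
Z = 2140 − j12860 Ω
|Z| = √(2140² + 12860²) = 13040 Ω
∠Z = arctan(-12860/2140) = -80.55°

-80.55°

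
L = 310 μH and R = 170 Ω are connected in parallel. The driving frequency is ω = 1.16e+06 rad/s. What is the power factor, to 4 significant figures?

X_L = ωL = 359.6 Ω
Parallel: admittances add. Y = 1/R + 1/(jωL)
Y = (0.005882 − j0.002781) S
|Y| = 0.006507 S → |Z| = 1/|Y| = 153.7 Ω, ∠Z = −∠Y = 25.30°
cos φ = cos(25.30°) = 0.9041

0.9041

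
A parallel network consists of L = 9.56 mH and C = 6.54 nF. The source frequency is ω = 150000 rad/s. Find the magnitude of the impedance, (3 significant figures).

X_L = ωL = 1430 Ω
X_C = 1/(ωC) = 1020 Ω
Parallel: admittances add. Y = 1/(jωL) + jωC
Y = (0 + j0.000284) S
|Y| = 0.000284 S → |Z| = 1/|Y| = 3530 Ω, ∠Z = −∠Y = -90.0°

3530 Ω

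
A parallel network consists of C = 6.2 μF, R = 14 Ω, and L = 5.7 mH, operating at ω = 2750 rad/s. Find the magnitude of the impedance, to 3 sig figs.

11.7 Ω

X_L = ωL = 15.7 Ω
X_C = 1/(ωC) = 58.7 Ω
Parallel: admittances add. Y = 1/R + 1/(jωL) + jωC
Y = (0.0714 − j0.0467) S
|Y| = 0.0854 S → |Z| = 1/|Y| = 11.7 Ω, ∠Z = −∠Y = 33.2°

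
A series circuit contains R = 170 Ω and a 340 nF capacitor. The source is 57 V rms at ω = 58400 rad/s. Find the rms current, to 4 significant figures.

321.5 mA

X_C = 1/(ωC) = 50.36 Ω
Z = 170.0 − j50.36 Ω
|Z| = √(170.0² + 50.36²) = 177.3 Ω
I = V/|Z| = 57/177.3 = 321.5 mA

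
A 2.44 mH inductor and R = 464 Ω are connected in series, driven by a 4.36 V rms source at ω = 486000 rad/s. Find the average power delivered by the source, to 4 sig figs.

5.440 mW

X_L = ωL = 1186 Ω
Z = 464.0 + j1186 Ω
|Z| = √(464.0² + 1186²) = 1273 Ω
∠Z = arctan(1186/464.0) = 68.63°
I = V/|Z| = 3.424 mA
P = VI cos φ = 4.36 × 0.003424 × cos(68.63°) = 5.440 mW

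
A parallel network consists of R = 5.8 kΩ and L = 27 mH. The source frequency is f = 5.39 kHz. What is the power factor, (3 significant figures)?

0.156

ω = 2πf = 33870 rad/s
X_L = ωL = 914 Ω
Parallel: admittances add. Y = 1/R + 1/(jωL)
Y = (0.000172 − j0.00109) S
|Y| = 0.00111 S → |Z| = 1/|Y| = 903 Ω, ∠Z = −∠Y = 81.0°
cos φ = cos(81.0°) = 0.156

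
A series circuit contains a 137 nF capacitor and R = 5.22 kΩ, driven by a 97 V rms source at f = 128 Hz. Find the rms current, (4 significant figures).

ω = 2πf = 804.2 rad/s
X_C = 1/(ωC) = 9076 Ω
Z = 5220 − j9076 Ω
|Z| = √(5220² + 9076²) = 10470 Ω
I = V/|Z| = 97/10470 = 9.265 mA

9.265 mA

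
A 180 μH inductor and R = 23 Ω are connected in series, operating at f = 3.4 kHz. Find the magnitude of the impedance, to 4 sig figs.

23.32 Ω

ω = 2πf = 21360 rad/s
X_L = ωL = 3.845 Ω
Z = 23.00 + j3.845 Ω
|Z| = √(23.00² + 3.845²) = 23.32 Ω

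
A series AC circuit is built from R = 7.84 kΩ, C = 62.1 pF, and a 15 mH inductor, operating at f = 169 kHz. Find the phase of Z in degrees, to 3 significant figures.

ω = 2πf = 1.062e+06 rad/s
X_L = ωL = 15900 Ω
X_C = 1/(ωC) = 15200 Ω
Net reactance X = X_L − X_C = 763 Ω
Z = 7840 + j763 Ω
|Z| = √(7840² + 763²) = 7880 Ω
∠Z = arctan(763/7840) = 5.56°

5.56°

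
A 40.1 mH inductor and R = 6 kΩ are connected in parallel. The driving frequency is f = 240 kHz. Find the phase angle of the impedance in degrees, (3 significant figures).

5.67°

ω = 2πf = 1.508e+06 rad/s
X_L = ωL = 60500 Ω
Parallel: admittances add. Y = 1/R + 1/(jωL)
Y = (0.000167 − j1.65e-05) S
|Y| = 0.000167 S → |Z| = 1/|Y| = 5970 Ω, ∠Z = −∠Y = 5.67°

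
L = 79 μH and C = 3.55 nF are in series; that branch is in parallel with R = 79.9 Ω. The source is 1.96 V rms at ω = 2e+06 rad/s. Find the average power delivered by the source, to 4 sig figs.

48.08 mW

X_L = ωL = 158.0 Ω
X_C = 1/(ωC) = 140.8 Ω
Branch 1: Z₁ = R = 79.90 Ω
Branch 2 (series LC): Z₂ = j(X_L − X_C) = j17.15 Ω
Parallel: Z = Z₁Z₂/(Z₁+Z₂), |Z| = 16.77 Ω, ∠Z = 77.88°
I = V/|Z| = 116.9 mA
P = VI cos φ = 1.96 × 0.1169 × cos(77.88°) = 48.08 mW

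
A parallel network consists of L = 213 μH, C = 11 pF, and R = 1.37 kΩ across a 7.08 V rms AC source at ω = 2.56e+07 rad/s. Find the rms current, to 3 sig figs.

5.21 mA

X_L = ωL = 5450 Ω
X_C = 1/(ωC) = 3550 Ω
Parallel: admittances add. Y = 1/R + 1/(jωL) + jωC
Y = (0.000730 + j9.82e-05) S
|Y| = 0.000737 S → |Z| = 1/|Y| = 1360 Ω, ∠Z = −∠Y = -7.66°
I = V/|Z| = 7.08/1360 = 5.21 mA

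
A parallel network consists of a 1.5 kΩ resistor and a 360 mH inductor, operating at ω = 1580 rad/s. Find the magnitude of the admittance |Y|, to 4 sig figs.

1.880 mS

X_L = ωL = 568.8 Ω
Parallel: admittances add. Y = 1/R + 1/(jωL)
Y = (0.0006667 − j0.001758) S
|Y| = 0.001880 S → |Z| = 1/|Y| = 531.8 Ω, ∠Z = −∠Y = 69.23°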